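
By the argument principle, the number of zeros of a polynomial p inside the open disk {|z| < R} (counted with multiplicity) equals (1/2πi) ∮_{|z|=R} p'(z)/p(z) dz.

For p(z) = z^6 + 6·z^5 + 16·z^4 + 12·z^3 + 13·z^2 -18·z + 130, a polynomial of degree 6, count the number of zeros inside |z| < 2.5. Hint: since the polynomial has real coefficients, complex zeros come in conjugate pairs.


The zeros of p are: (1 + 1i), (1 - 1i), (-1 + 2i), (-1 - 2i), (-3 + 2i), (-3 - 2i).
Their magnitudes are: 1.414, 1.414, 2.236, 2.236, 3.606, 3.606.
Zeros with |z| < R = 2.5: (1 + 1i), (1 - 1i), (-1 + 2i), (-1 - 2i).
Count = 4.
By the argument principle, (1/2πi) ∮_{|z|=R} p'(z)/p(z) dz equals exactly this count.

Number of zeros inside |z| < 2.5: 4.


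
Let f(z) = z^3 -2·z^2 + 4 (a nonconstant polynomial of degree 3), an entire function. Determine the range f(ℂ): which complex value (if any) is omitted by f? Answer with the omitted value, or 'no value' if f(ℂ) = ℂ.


Little Picard bounds the complement of f(ℂ) to at most one point.
For every w ∈ ℂ, the equation p(z) − w = 0 is a nonconstant polynomial in z and hence has at least one root by the fundamental theorem of algebra. So p is surjective onto ℂ, omitting no value.

Omitted value: no value.


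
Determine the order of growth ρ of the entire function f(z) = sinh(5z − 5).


sinh(w) is a linear combination of e^{iw} and e^{−iw} (or e^w, e^{−w} in the hyperbolic case), so |sinh(w)| ≤ e^{|w|}. With w = 5z − 5, |w| ≤ 5|z| + 5 = 5r + 5 on |z| = r, giving M(r) ≤ e^{5r + 5}, so ρ ≤ 1. On a suitable ray (z = it for sin/cos; z = t for sinh/cosh, t real → ∞), |sinh(5z − 5)| grows like e^{5|t|}/2, so ρ ≥ 1. Hence ρ = 1.
Therefore ρ = 1.

Order ρ = 1.


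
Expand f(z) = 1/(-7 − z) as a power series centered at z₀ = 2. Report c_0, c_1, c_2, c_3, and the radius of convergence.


Let w = z − z₀, so z = z₀ + w.
Then -7 − z = -7 − (z₀ + w) = (-7 − z₀) − w = -9 − w.
f(z) = 1/(-9 − w) = (1/(-9)) · 1/(1 − w/(-9)) = Σ_{n≥0} w^n / (-9)^(n+1).
So c_n = 1/(-9)^(n+1):
  c_0 = 1/(-9)^1 = -1/9.
  c_1 = 1/(-9)^2 = 1/81.
  c_2 = 1/(-9)^3 = -1/729.
  c_3 = 1/(-9)^4 = 1/6561.
The series is valid for |w/d| < 1, i.e. |z − z₀| < |d|.
Radius of convergence: R = |-7 − z₀| = |-9| = 9 (distance from z₀ to the singularity z = -7).

c_0 = -1/9, c_1 = 1/81, c_2 = -1/729, c_3 = 1/6561; R = 9.


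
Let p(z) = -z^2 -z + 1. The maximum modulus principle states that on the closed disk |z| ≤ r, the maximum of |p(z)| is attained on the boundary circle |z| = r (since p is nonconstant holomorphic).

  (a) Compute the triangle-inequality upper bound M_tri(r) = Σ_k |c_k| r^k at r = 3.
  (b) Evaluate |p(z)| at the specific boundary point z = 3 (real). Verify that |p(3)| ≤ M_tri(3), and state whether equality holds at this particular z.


Coefficients: c_0 = 1, c_1 = -1, c_2 = -1. Radius r = 3.
Part (a). Triangle bound: M_tri(r) = Σ_k |c_k| r^k
  = |1|·3^0 + |-1|·3^1 + |-1|·3^2
  = 1 + 3 + 9 = 13.
This bounds M(r) := max_{|z|=r} |p(z)| from above; equality holds iff all terms c_k z^k can be made to align in phase at a single z on |z|=r.
Part (b). At z = 3 (real, on the circle |z| = r):
  p(3) = (1)·3^0 + (-1)·3^1 + (-1)·3^2 = -11.
  |p(3)| = 11.
Check: |p(3)| = 11 ≤ 13 = M_tri(3). ✓ Equality does not hold at z = 3 (the coefficients have mixed signs, so the terms do not all align in phase there).

M_tri(3) = 13; |p(3)| = 11; equality at z=3: no.


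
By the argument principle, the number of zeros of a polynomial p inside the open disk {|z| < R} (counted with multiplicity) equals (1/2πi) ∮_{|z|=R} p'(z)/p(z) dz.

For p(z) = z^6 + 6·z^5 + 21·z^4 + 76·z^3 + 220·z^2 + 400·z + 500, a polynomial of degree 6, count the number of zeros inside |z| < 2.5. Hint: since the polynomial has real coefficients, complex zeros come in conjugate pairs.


The zeros of p are: (-3 + 1i), (-3 - 1i), (1 + 3i), (1 - 3i), (-1 + 2i), (-1 - 2i).
Their magnitudes are: 3.162, 3.162, 3.162, 3.162, 2.236, 2.236.
Zeros with |z| < R = 2.5: (-1 + 2i), (-1 - 2i).
Count = 2.
By the argument principle, (1/2πi) ∮_{|z|=R} p'(z)/p(z) dz equals exactly this count.

Number of zeros inside |z| < 2.5: 2.


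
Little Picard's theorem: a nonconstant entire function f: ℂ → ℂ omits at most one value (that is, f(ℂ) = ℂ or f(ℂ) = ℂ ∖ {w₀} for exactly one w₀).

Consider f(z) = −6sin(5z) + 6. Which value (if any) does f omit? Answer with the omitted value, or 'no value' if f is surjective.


Little Picard bounds the complement of f(ℂ) to at most one point.
sin is entire and surjective onto ℂ: for every w ∈ ℂ, sin(ζ) = w has a solution ζ ∈ ℂ (e.g., via the complex inverse arcsin). With ζ = 5z this gives z = ζ/(5). Then -6·sin(5z) takes every value in -6·ℂ = ℂ, and adding 6 is a bijection of ℂ. So f is surjective and omits no value. (Note: only on the real line is sin bounded by [−1, 1].)

Omitted value: no value.


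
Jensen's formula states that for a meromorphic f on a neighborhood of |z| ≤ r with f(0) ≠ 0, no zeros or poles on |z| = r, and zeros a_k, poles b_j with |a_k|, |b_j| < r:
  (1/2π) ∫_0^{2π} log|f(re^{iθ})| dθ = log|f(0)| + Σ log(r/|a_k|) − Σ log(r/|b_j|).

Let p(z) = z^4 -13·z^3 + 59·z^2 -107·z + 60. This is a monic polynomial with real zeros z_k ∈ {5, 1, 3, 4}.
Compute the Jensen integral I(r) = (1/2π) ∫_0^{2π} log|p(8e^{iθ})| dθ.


Zeros: 1, 3, 4, 5; r = 8.
Inside |z| < r: 1, 3, 4, 5. Outside (|z| ≥ r): ∅.
p(0) = 60, so log|p(0)| = log(60) = 4.0943.
Apply Jensen: I(r) = log|p(0)| + Σ_k log(r/|z_k|), summed over zeros inside |z| < r.
  log(r/|z_k|) for z_k = 5: log(8/5) = 0.4700
  log(r/|z_k|) for z_k = 1: log(8/1) = 2.0794
  log(r/|z_k|) for z_k = 3: log(8/3) = 0.9808
  log(r/|z_k|) for z_k = 4: log(8/4) = 0.6931
Sum over inside zeros: 4.2234.
I(r) = log|p(0)| + (inside sum) = 4.0943 + 4.2234 = 8.3178.
Closed form (all zeros inside, monic): I(r) = n·log(r) = 4·log(8) = 8.3178. ✓

I(r) ≈ 8.3178.


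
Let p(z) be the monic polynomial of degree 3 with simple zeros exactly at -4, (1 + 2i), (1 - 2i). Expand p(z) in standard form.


The polynomial is p(z) = ∏_{α ∈ S} (z − α), where S = {-4, (1 + 2i), (1 - 2i)}.
Expanding the product yields: p(z) = z^3 + 2·z^2 -3·z + 20.
Note conjugate pairs combine to real quadratics: (z − (1+2i))(z − (1−2i)) = z² − 2z + 5.
The resulting polynomial has degree 3 and real coefficients as required.

p(z) = z^3 + 2·z^2 -3·z + 20.


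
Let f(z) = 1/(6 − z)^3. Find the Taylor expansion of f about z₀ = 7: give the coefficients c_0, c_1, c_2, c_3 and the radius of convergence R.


Let w = z − z₀, so z = z₀ + w.
Then 6 − z = 6 − (z₀ + w) = (6 − z₀) − w = -1 − w.
f(z) = 1/(-1 − w)^3 = (1/(-1)^3) · (1 − w/(-1))^{−3}.
By the binomial series (1−u)^{−3} = Σ_{n≥0} C(n+2, 2) u^n for |u|<1, with u = w/(-1):
  c_n = C(n+2, 2) / (-1)^(n+3).
  c_0 = 1/(-1)^3 = -1.
  c_1 = 3/(-1)^4 = 3.
  c_2 = 6/(-1)^5 = -6.
  c_3 = 10/(-1)^6 = 10.
The series is valid for |w/d| < 1, i.e. |z − z₀| < |d|.
Radius of convergence: R = |6 − z₀| = |-1| = 1 (distance from z₀ to the singularity z = 6).

c_0 = -1, c_1 = 3, c_2 = -6, c_3 = 10; R = 1.


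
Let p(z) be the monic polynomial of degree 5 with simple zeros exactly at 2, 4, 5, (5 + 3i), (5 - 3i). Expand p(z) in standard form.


The polynomial is p(z) = ∏_{α ∈ S} (z − α), where S = {2, 4, 5, (5 + 3i), (5 - 3i)}.
Expanding the product yields: p(z) = z^5 -21·z^4 + 182·z^3 -794·z^2 + 1692·z -1360.
Note conjugate pairs combine to real quadratics: (z − (5+3i))(z − (5−3i)) = z² − 10z + 34.
The resulting polynomial has degree 5 and real coefficients as required.

p(z) = z^5 -21·z^4 + 182·z^3 -794·z^2 + 1692·z -1360.


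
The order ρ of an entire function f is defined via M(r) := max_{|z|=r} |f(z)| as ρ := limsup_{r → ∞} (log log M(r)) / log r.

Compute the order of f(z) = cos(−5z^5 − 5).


Write cos(w) = (e^{iw} ± e^{−iw})/(2 or 2i), so |cos(w)| ≤ e^{|w|}. With w = −5z^5 − 5, |w| ≤ 5r^5 + 5 on |z|=r, giving M(r) ≤ e^{5r^5 + 5} and ρ ≤ 5. For the lower bound, choose z on |z|=r with -5z^5 purely imaginary of modulus 5r^5; then |cos(−5z^5 − 5)| grows like e^{5r^5}/2, so ρ ≥ 5. Hence ρ = 5.
Therefore ρ = 5.

Order ρ = 5.


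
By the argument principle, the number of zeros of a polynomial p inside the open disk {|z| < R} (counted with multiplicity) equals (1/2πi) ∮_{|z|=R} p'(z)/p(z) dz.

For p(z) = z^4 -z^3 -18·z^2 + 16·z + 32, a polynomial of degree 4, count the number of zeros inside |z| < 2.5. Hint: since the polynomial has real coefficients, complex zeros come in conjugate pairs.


The zeros of p are: 4, -1, -4, 2.
Their magnitudes are: 4, 1, 4, 2.
Zeros with |z| < R = 2.5: -1, 2.
Count = 2.
By the argument principle, (1/2πi) ∮_{|z|=R} p'(z)/p(z) dz equals exactly this count.

Number of zeros inside |z| < 2.5: 2.


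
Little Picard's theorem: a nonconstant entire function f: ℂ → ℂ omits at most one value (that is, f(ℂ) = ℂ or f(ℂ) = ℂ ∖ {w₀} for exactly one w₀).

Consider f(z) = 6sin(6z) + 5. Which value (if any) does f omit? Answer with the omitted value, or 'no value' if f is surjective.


Little Picard bounds the complement of f(ℂ) to at most one point.
sin is entire and surjective onto ℂ: for every w ∈ ℂ, sin(ζ) = w has a solution ζ ∈ ℂ (e.g., via the complex inverse arcsin). With ζ = 6z this gives z = ζ/(6). Then 6·sin(6z) takes every value in 6·ℂ = ℂ, and adding 5 is a bijection of ℂ. So f is surjective and omits no value. (Note: only on the real line is sin bounded by [−1, 1].)

Omitted value: no value.


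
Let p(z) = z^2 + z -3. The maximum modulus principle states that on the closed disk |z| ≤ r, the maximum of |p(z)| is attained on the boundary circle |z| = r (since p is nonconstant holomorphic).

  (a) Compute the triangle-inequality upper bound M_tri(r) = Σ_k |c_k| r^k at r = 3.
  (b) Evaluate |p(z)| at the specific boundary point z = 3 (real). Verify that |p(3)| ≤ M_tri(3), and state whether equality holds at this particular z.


Coefficients: c_0 = -3, c_1 = 1, c_2 = 1. Radius r = 3.
Part (a). Triangle bound: M_tri(r) = Σ_k |c_k| r^k
  = |-3|·3^0 + |1|·3^1 + |1|·3^2
  = 3 + 3 + 9 = 15.
This bounds M(r) := max_{|z|=r} |p(z)| from above; equality holds iff all terms c_k z^k can be made to align in phase at a single z on |z|=r.
Part (b). At z = 3 (real, on the circle |z| = r):
  p(3) = (-3)·3^0 + (1)·3^1 + (1)·3^2 = 9.
  |p(3)| = 9.
Check: |p(3)| = 9 ≤ 15 = M_tri(3). ✓ Equality does not hold at z = 3 (the coefficients have mixed signs, so the terms do not all align in phase there).

M_tri(3) = 15; |p(3)| = 9; equality at z=3: no.


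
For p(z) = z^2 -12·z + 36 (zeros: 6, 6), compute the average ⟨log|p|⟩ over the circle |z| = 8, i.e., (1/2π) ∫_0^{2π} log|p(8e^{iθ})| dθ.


Zeros: 6, 6; r = 8.
Inside |z| < r: 6, 6. Outside (|z| ≥ r): ∅.
p(0) = 36, so log|p(0)| = log(36) = 3.5835.
Apply Jensen: I(r) = log|p(0)| + Σ_k log(r/|z_k|), summed over zeros inside |z| < r.
  log(r/|z_k|) for z_k = 6: log(8/6) = 0.2877
  log(r/|z_k|) for z_k = 6: log(8/6) = 0.2877
Sum over inside zeros: 0.5754.
I(r) = log|p(0)| + (inside sum) = 3.5835 + 0.5754 = 4.1589.
Closed form (all zeros inside, monic): I(r) = n·log(r) = 2·log(8) = 4.1589. ✓

I(r) ≈ 4.1589.


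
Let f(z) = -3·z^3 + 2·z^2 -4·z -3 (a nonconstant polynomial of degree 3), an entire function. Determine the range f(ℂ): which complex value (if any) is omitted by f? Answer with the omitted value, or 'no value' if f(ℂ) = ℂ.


Little Picard bounds the complement of f(ℂ) to at most one point.
For every w ∈ ℂ, the equation p(z) − w = 0 is a nonconstant polynomial in z and hence has at least one root by the fundamental theorem of algebra. So p is surjective onto ℂ, omitting no value.

Omitted value: no value.


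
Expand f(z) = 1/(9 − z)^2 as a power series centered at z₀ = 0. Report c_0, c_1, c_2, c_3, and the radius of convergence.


Let w = z − z₀, so z = z₀ + w.
Then 9 − z = 9 − (z₀ + w) = (9 − z₀) − w = 9 − w.
f(z) = 1/(9 − w)^2 = (1/(9)^2) · (1 − w/(9))^{−2}.
By the binomial series (1−u)^{−2} = Σ_{n≥0} C(n+1, 1) u^n for |u|<1, with u = w/(9):
  c_n = C(n+1, 1) / (9)^(n+2).
  c_0 = 1/(9)^2 = 1/81.
  c_1 = 2/(9)^3 = 2/729.
  c_2 = 3/(9)^4 = 1/2187.
  c_3 = 4/(9)^5 = 4/59049.
The series is valid for |w/d| < 1, i.e. |z − z₀| < |d|.
Radius of convergence: R = |9 − z₀| = |9| = 9 (distance from z₀ to the singularity z = 9).

c_0 = 1/81, c_1 = 2/729, c_2 = 1/2187, c_3 = 4/59049; R = 9.


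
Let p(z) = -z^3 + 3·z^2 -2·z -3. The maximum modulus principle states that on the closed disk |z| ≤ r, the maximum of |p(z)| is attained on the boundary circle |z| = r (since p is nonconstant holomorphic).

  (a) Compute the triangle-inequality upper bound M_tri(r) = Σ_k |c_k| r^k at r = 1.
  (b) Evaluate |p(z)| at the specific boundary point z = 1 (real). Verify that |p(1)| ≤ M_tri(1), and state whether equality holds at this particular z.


Coefficients: c_0 = -3, c_1 = -2, c_2 = 3, c_3 = -1. Radius r = 1.
Part (a). Triangle bound: M_tri(r) = Σ_k |c_k| r^k
  = |-3|·1^0 + |-2|·1^1 + |3|·1^2 + |-1|·1^3
  = 3 + 2 + 3 + 1 = 9.
This bounds M(r) := max_{|z|=r} |p(z)| from above; equality holds iff all terms c_k z^k can be made to align in phase at a single z on |z|=r.
Part (b). At z = 1 (real, on the circle |z| = r):
  p(1) = (-3)·1^0 + (-2)·1^1 + (3)·1^2 + (-1)·1^3 = -3.
  |p(1)| = 3.
Check: |p(1)| = 3 ≤ 9 = M_tri(1). ✓ Equality does not hold at z = 1 (the coefficients have mixed signs, so the terms do not all align in phase there).

M_tri(1) = 9; |p(1)| = 3; equality at z=1: no.


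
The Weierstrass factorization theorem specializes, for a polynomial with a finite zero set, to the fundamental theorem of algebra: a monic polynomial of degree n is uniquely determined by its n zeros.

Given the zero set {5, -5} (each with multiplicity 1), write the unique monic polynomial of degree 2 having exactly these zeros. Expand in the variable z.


The polynomial is p(z) = ∏_{α ∈ S} (z − α), where S = {5, -5}.
Expanding the product yields: p(z) = z^2 -25.
The resulting polynomial has degree 2 and real coefficients as required.

p(z) = z^2 -25.


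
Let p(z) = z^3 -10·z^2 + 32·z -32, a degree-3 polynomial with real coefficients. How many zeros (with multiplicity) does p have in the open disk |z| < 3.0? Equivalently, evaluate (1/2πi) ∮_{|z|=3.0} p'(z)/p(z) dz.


The zeros of p are: 4, 4, 2.
Their magnitudes are: 4, 4, 2.
Zeros with |z| < R = 3.0: 2.
Count = 1.
By the argument principle, (1/2πi) ∮_{|z|=R} p'(z)/p(z) dz equals exactly this count.

Number of zeros inside |z| < 3.0: 1.


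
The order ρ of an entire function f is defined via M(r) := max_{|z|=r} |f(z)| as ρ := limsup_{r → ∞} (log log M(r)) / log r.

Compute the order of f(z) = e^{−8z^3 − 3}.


|e^{−8z^3 − 3}| = e^{Re(-8·z^3) + -3} ≤ e^{8|z|^3 + -3} = e^{8r^3 + -3} on |z| = r, so ρ ≤ 3. Choosing z on |z|=r so that -8·z^3 is real positive (always possible by picking arg z appropriately) gives |f(z)| = e^{8r^3 + -3}, matching the bound. The additive constant -3 does not affect log log M(r) ~ 3·log r. Hence ρ = 3.
Therefore ρ = 3.

Order ρ = 3.


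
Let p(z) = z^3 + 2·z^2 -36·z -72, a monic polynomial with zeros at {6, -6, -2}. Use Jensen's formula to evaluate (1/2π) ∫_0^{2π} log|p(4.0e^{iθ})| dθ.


Zeros: -6, -2, 6; r = 4.0.
Inside |z| < r: -2. Outside (|z| ≥ r): -6, 6.
p(0) = -72, so log|p(0)| = log(72) = 4.2767.
Apply Jensen: I(r) = log|p(0)| + Σ_k log(r/|z_k|), summed over zeros inside |z| < r.
  log(r/|z_k|) for z_k = -2: log(4.0/2) = 0.6931
  Outside zeros (-6, 6) contribute nothing to the Jensen sum.
Sum over inside zeros: 0.6931.
I(r) = log|p(0)| + (inside sum) = 4.2767 + 0.6931 = 4.9698.
Note: since some zeros are outside |z| ≤ r, the simplified n·log(r) form does NOT apply — only the inside zeros contribute.

I(r) ≈ 4.9698.


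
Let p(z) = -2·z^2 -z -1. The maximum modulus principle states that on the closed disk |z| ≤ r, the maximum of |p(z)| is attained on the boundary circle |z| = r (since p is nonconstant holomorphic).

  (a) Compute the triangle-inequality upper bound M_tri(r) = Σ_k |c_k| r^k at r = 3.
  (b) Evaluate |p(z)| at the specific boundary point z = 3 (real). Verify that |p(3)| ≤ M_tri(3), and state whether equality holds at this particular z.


Coefficients: c_0 = -1, c_1 = -1, c_2 = -2. Radius r = 3.
Part (a). Triangle bound: M_tri(r) = Σ_k |c_k| r^k
  = |-1|·3^0 + |-1|·3^1 + |-2|·3^2
  = 1 + 3 + 18 = 22.
This bounds M(r) := max_{|z|=r} |p(z)| from above; equality holds iff all terms c_k z^k can be made to align in phase at a single z on |z|=r.
Part (b). At z = 3 (real, on the circle |z| = r):
  p(3) = (-1)·3^0 + (-1)·3^1 + (-2)·3^2 = -22.
  |p(3)| = 22.
Since all nonzero coefficients share the same sign, |p(3)| = 22 = M_tri(3); the triangle bound is attained at z = 3, so in fact M(r) = 22.

M_tri(3) = 22; |p(3)| = 22; equality at z=3: yes.


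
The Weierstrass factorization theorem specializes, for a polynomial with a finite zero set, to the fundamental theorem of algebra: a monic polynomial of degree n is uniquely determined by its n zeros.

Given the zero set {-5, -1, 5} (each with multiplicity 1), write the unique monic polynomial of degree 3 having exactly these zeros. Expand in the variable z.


The polynomial is p(z) = ∏_{α ∈ S} (z − α), where S = {-5, -1, 5}.
Expanding the product yields: p(z) = z^3 + z^2 -25·z -25.
The resulting polynomial has degree 3 and real coefficients as required.

p(z) = z^3 + z^2 -25·z -25.


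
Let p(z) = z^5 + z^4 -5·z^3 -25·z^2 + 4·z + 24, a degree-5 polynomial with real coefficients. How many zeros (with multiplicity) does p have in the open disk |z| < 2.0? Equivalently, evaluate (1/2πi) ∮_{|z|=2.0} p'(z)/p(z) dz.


The zeros of p are: -1, (-2 + 2i), (-2 - 2i), 3, 1.
Their magnitudes are: 1, 2.828, 2.828, 3, 1.
Zeros with |z| < R = 2.0: -1, 1.
Count = 2.
By the argument principle, (1/2πi) ∮_{|z|=R} p'(z)/p(z) dz equals exactly this count.

Number of zeros inside |z| < 2.0: 2.


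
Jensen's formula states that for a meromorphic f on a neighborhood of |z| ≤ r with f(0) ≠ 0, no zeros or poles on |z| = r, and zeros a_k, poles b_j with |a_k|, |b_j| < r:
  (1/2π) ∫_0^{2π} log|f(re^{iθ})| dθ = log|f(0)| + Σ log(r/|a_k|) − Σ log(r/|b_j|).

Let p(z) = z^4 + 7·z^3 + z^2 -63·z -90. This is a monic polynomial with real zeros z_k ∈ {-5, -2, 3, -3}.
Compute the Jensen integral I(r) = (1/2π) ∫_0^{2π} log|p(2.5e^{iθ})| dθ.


Zeros: -5, -3, -2, 3; r = 2.5.
Inside |z| < r: -2. Outside (|z| ≥ r): -5, -3, 3.
p(0) = -90, so log|p(0)| = log(90) = 4.4998.
Apply Jensen: I(r) = log|p(0)| + Σ_k log(r/|z_k|), summed over zeros inside |z| < r.
  log(r/|z_k|) for z_k = -2: log(2.5/2) = 0.2231
  Outside zeros (-5, -3, 3) contribute nothing to the Jensen sum.
Sum over inside zeros: 0.2231.
I(r) = log|p(0)| + (inside sum) = 4.4998 + 0.2231 = 4.7230.
Note: since some zeros are outside |z| ≤ r, the simplified n·log(r) form does NOT apply — only the inside zeros contribute.

I(r) ≈ 4.7230.


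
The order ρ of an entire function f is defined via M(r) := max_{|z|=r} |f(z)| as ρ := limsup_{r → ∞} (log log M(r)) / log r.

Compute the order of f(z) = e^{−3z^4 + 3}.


|e^{−3z^4 + 3}| = e^{Re(-3·z^4) + 3} ≤ e^{3|z|^4 + 3} = e^{3r^4 + 3} on |z| = r, so ρ ≤ 4. Choosing z on |z|=r so that -3·z^4 is real positive (always possible by picking arg z appropriately) gives |f(z)| = e^{3r^4 + 3}, matching the bound. The additive constant 3 does not affect log log M(r) ~ 4·log r. Hence ρ = 4.
Therefore ρ = 4.

Order ρ = 4.


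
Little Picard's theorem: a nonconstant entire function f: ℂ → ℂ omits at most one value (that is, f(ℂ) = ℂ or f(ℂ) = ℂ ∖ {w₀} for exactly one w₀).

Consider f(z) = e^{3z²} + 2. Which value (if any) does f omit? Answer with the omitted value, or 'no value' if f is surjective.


Little Picard bounds the complement of f(ℂ) to at most one point.
The exponent g(z) = 3z² is a nonconstant polynomial, hence surjective onto ℂ. So e^{g(z)} takes every value in {e^w : w ∈ ℂ} = ℂ ∖ {0}. Adding 2 shifts the range to ℂ ∖ {2}. f omits exactly 2.

Omitted value: 2.


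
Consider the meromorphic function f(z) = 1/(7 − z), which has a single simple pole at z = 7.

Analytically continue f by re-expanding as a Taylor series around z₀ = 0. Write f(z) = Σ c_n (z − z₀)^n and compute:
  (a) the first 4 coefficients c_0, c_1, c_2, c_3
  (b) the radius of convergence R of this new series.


Let w = z − z₀, so z = z₀ + w.
Then 7 − z = 7 − (z₀ + w) = (7 − z₀) − w = 7 − w.
f(z) = 1/(7 − w) = (1/(7)) · 1/(1 − w/(7)) = Σ_{n≥0} w^n / (7)^(n+1).
So c_n = 1/(7)^(n+1):
  c_0 = 1/(7)^1 = 1/7.
  c_1 = 1/(7)^2 = 1/49.
  c_2 = 1/(7)^3 = 1/343.
  c_3 = 1/(7)^4 = 1/2401.
The series is valid for |w/d| < 1, i.e. |z − z₀| < |d|.
Radius of convergence: R = |7 − z₀| = |7| = 7 (distance from z₀ to the singularity z = 7).

c_0 = 1/7, c_1 = 1/49, c_2 = 1/343, c_3 = 1/2401; R = 7.


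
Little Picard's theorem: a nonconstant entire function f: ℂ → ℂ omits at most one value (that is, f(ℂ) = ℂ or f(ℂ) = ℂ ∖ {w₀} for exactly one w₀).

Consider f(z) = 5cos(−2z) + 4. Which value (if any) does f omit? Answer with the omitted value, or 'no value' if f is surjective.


Little Picard bounds the complement of f(ℂ) to at most one point.
cos is entire and surjective onto ℂ: for every w ∈ ℂ, cos(ζ) = w has a solution ζ ∈ ℂ (e.g., via the complex inverse arccos). With ζ = −2z this gives z = ζ/(-2). Then 5·cos(−2z) takes every value in 5·ℂ = ℂ, and adding 4 is a bijection of ℂ. So f is surjective and omits no value. (Note: only on the real line is cos bounded by [−1, 1].)

Omitted value: no value.


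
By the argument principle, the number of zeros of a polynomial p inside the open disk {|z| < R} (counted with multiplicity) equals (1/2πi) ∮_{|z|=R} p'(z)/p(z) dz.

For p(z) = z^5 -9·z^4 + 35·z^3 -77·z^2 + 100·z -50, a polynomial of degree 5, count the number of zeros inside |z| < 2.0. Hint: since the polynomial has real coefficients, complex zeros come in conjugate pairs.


The zeros of p are: (3 + 1i), (3 - 1i), (1 + 2i), (1 - 2i), 1.
Their magnitudes are: 3.162, 3.162, 2.236, 2.236, 1.
Zeros with |z| < R = 2.0: 1.
Count = 1.
By the argument principle, (1/2πi) ∮_{|z|=R} p'(z)/p(z) dz equals exactly this count.

Number of zeros inside |z| < 2.0: 1.


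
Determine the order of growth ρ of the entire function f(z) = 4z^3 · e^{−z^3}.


M(r) = max_{|z|=r} |4|·|z|^3·|e^{−z^3}| = 4·r^3 · e^{1r^3} (the factors attain their maxima compatibly on |z|=r). Then log M(r) = log 4 + 3·log r + 1r^3, dominated by the last term, so log log M(r) ~ 3·log r. The polynomial factor 4z^3 contributes only a log r term and does not affect the order. ρ = 3.
Therefore ρ = 3.

Order ρ = 3.


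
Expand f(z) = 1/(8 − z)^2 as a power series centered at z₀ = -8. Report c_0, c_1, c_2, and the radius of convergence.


Let w = z − z₀, so z = z₀ + w.
Then 8 − z = 8 − (z₀ + w) = (8 − z₀) − w = 16 − w.
f(z) = 1/(16 − w)^2 = (1/(16)^2) · (1 − w/(16))^{−2}.
By the binomial series (1−u)^{−2} = Σ_{n≥0} C(n+1, 1) u^n for |u|<1, with u = w/(16):
  c_n = C(n+1, 1) / (16)^(n+2).
  c_0 = 1/(16)^2 = 1/256.
  c_1 = 2/(16)^3 = 1/2048.
  c_2 = 3/(16)^4 = 3/65536.
The series is valid for |w/d| < 1, i.e. |z − z₀| < |d|.
Radius of convergence: R = |8 − z₀| = |16| = 16 (distance from z₀ to the singularity z = 8).

c_0 = 1/256, c_1 = 1/2048, c_2 = 3/65536; R = 16.


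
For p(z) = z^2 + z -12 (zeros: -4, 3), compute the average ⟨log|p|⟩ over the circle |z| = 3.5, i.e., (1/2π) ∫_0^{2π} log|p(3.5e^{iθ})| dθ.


Zeros: -4, 3; r = 3.5.
Inside |z| < r: 3. Outside (|z| ≥ r): -4.
p(0) = -12, so log|p(0)| = log(12) = 2.4849.
Apply Jensen: I(r) = log|p(0)| + Σ_k log(r/|z_k|), summed over zeros inside |z| < r.
  log(r/|z_k|) for z_k = 3: log(3.5/3) = 0.1542
  Outside zeros (-4) contribute nothing to the Jensen sum.
Sum over inside zeros: 0.1542.
I(r) = log|p(0)| + (inside sum) = 2.4849 + 0.1542 = 2.6391.
Note: since some zeros are outside |z| ≤ r, the simplified n·log(r) form does NOT apply — only the inside zeros contribute.

I(r) ≈ 2.6391.


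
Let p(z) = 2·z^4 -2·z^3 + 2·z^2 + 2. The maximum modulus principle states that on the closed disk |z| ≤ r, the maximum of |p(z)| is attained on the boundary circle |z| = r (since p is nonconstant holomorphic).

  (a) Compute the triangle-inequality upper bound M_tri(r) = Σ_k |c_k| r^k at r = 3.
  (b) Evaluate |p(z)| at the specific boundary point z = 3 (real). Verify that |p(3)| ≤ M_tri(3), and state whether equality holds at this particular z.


Coefficients: c_0 = 2, c_1 = 0, c_2 = 2, c_3 = -2, c_4 = 2. Radius r = 3.
Part (a). Triangle bound: M_tri(r) = Σ_k |c_k| r^k
  = |2|·3^0 + |0|·3^1 + |2|·3^2 + |-2|·3^3 + |2|·3^4
  = 2 + 0 + 18 + 54 + 162 = 236.
This bounds M(r) := max_{|z|=r} |p(z)| from above; equality holds iff all terms c_k z^k can be made to align in phase at a single z on |z|=r.
Part (b). At z = 3 (real, on the circle |z| = r):
  p(3) = (2)·3^0 + (0)·3^1 + (2)·3^2 + (-2)·3^3 + (2)·3^4 = 128.
  |p(3)| = 128.
Check: |p(3)| = 128 ≤ 236 = M_tri(3). ✓ Equality does not hold at z = 3 (the coefficients have mixed signs, so the terms do not all align in phase there).

M_tri(3) = 236; |p(3)| = 128; equality at z=3: no.


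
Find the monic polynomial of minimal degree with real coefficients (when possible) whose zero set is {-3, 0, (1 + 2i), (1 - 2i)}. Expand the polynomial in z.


The polynomial is p(z) = ∏_{α ∈ S} (z − α), where S = {-3, 0, (1 + 2i), (1 - 2i)}.
Expanding the product yields: p(z) = z^4 + z^3 -z^2 + 15·z.
Note conjugate pairs combine to real quadratics: (z − (1+2i))(z − (1−2i)) = z² − 2z + 5.
The resulting polynomial has degree 4 and real coefficients as required.

p(z) = z^4 + z^3 -z^2 + 15·z.


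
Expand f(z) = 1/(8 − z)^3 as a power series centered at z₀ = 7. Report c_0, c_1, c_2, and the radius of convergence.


Let w = z − z₀, so z = z₀ + w.
Then 8 − z = 8 − (z₀ + w) = (8 − z₀) − w = 1 − w.
f(z) = 1/(1 − w)^3 = (1/(1)^3) · (1 − w/(1))^{−3}.
By the binomial series (1−u)^{−3} = Σ_{n≥0} C(n+2, 2) u^n for |u|<1, with u = w/(1):
  c_n = C(n+2, 2) / (1)^(n+3).
  c_0 = 1/(1)^3 = 1.
  c_1 = 3/(1)^4 = 3.
  c_2 = 6/(1)^5 = 6.
The series is valid for |w/d| < 1, i.e. |z − z₀| < |d|.
Radius of convergence: R = |8 − z₀| = |1| = 1 (distance from z₀ to the singularity z = 8).

c_0 = 1, c_1 = 3, c_2 = 6; R = 1.


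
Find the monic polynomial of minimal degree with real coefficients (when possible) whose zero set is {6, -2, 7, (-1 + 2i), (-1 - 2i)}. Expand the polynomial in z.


The polynomial is p(z) = ∏_{α ∈ S} (z − α), where S = {6, -2, 7, (-1 + 2i), (-1 - 2i)}.
Expanding the product yields: p(z) = z^5 -9·z^4 -z^3 + 61·z^2 + 248·z + 420.
Note conjugate pairs combine to real quadratics: (z − (-1+2i))(z − (-1−2i)) = z² + 2z + 5.
The resulting polynomial has degree 5 and real coefficients as required.

p(z) = z^5 -9·z^4 -z^3 + 61·z^2 + 248·z + 420.


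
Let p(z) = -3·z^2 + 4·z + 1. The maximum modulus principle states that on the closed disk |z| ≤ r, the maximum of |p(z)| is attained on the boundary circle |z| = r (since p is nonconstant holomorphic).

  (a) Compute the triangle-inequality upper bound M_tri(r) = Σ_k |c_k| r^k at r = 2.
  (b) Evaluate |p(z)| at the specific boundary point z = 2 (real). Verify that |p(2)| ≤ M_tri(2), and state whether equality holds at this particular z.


Coefficients: c_0 = 1, c_1 = 4, c_2 = -3. Radius r = 2.
Part (a). Triangle bound: M_tri(r) = Σ_k |c_k| r^k
  = |1|·2^0 + |4|·2^1 + |-3|·2^2
  = 1 + 8 + 12 = 21.
This bounds M(r) := max_{|z|=r} |p(z)| from above; equality holds iff all terms c_k z^k can be made to align in phase at a single z on |z|=r.
Part (b). At z = 2 (real, on the circle |z| = r):
  p(2) = (1)·2^0 + (4)·2^1 + (-3)·2^2 = -3.
  |p(2)| = 3.
Check: |p(2)| = 3 ≤ 21 = M_tri(2). ✓ Equality does not hold at z = 2 (the coefficients have mixed signs, so the terms do not all align in phase there).

M_tri(2) = 21; |p(2)| = 3; equality at z=2: no.


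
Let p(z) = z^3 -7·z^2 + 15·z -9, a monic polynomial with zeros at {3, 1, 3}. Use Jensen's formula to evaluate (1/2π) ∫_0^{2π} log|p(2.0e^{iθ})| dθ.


Zeros: 1, 3, 3; r = 2.0.
Inside |z| < r: 1. Outside (|z| ≥ r): 3, 3.
p(0) = -9, so log|p(0)| = log(9) = 2.1972.
Apply Jensen: I(r) = log|p(0)| + Σ_k log(r/|z_k|), summed over zeros inside |z| < r.
  log(r/|z_k|) for z_k = 1: log(2.0/1) = 0.6931
  Outside zeros (3, 3) contribute nothing to the Jensen sum.
Sum over inside zeros: 0.6931.
I(r) = log|p(0)| + (inside sum) = 2.1972 + 0.6931 = 2.8904.
Note: since some zeros are outside |z| ≤ r, the simplified n·log(r) form does NOT apply — only the inside zeros contribute.

I(r) ≈ 2.8904.


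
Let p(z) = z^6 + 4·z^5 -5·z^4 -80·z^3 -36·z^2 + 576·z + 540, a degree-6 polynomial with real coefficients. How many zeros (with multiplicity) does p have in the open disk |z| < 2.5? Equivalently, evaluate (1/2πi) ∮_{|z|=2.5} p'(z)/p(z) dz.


The zeros of p are: -1, (3 + 1i), (3 - 1i), -3, (-3 + 3i), (-3 - 3i).
Their magnitudes are: 1, 3.162, 3.162, 3, 4.243, 4.243.
Zeros with |z| < R = 2.5: -1.
Count = 1.
By the argument principle, (1/2πi) ∮_{|z|=R} p'(z)/p(z) dz equals exactly this count.

Number of zeros inside |z| < 2.5: 1.


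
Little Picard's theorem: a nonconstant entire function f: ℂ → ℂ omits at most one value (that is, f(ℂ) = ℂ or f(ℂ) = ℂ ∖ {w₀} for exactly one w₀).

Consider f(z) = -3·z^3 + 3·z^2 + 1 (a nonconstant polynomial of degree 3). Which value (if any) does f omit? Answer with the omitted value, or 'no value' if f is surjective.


Little Picard bounds the complement of f(ℂ) to at most one point.
For every w ∈ ℂ, the equation p(z) − w = 0 is a nonconstant polynomial in z and hence has at least one root by the fundamental theorem of algebra. So p is surjective onto ℂ, omitting no value.

Omitted value: no value.


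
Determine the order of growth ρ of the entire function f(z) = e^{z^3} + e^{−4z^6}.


Each summand is entire of order 3 and 6 respectively (as in the single-exponential case). The order of a sum is at most the max of the orders, so ρ ≤ 6. For the lower bound: on |z|=r choose arg z so that -4z^6 is real positive; then |e^{-4z^6}| = e^{4r^6} while |e^{1z^3}| ≤ e^{1r^3} = o(e^{4r^6}). So |f| ≥ e^{4r^6}(1 − o(1)) and ρ ≥ 6. Hence ρ = max(3, 6) = 6.
Therefore ρ = 6.

Order ρ = 6.


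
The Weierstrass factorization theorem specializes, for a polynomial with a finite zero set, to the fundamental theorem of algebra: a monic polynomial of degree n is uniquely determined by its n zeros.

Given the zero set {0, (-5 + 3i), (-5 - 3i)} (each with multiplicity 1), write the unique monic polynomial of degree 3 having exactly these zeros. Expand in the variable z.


The polynomial is p(z) = ∏_{α ∈ S} (z − α), where S = {0, (-5 + 3i), (-5 - 3i)}.
Expanding the product yields: p(z) = z^3 + 10·z^2 + 34·z.
Note conjugate pairs combine to real quadratics: (z − (-5+3i))(z − (-5−3i)) = z² + 10z + 34.
The resulting polynomial has degree 3 and real coefficients as required.

p(z) = z^3 + 10·z^2 + 34·z.


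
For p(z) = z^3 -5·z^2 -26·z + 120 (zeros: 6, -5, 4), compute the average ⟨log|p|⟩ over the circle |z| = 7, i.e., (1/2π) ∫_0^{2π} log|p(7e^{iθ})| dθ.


Zeros: -5, 4, 6; r = 7.
Inside |z| < r: -5, 4, 6. Outside (|z| ≥ r): ∅.
p(0) = 120, so log|p(0)| = log(120) = 4.7875.
Apply Jensen: I(r) = log|p(0)| + Σ_k log(r/|z_k|), summed over zeros inside |z| < r.
  log(r/|z_k|) for z_k = 6: log(7/6) = 0.1542
  log(r/|z_k|) for z_k = -5: log(7/5) = 0.3365
  log(r/|z_k|) for z_k = 4: log(7/4) = 0.5596
Sum over inside zeros: 1.0502.
I(r) = log|p(0)| + (inside sum) = 4.7875 + 1.0502 = 5.8377.
Closed form (all zeros inside, monic): I(r) = n·log(r) = 3·log(7) = 5.8377. ✓

I(r) ≈ 5.8377.


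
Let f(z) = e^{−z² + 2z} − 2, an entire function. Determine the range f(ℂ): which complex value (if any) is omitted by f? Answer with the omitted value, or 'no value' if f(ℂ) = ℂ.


Little Picard bounds the complement of f(ℂ) to at most one point.
The exponent g(z) = −z² + 2z is a nonconstant polynomial, hence surjective onto ℂ. So e^{g(z)} takes every value in {e^w : w ∈ ℂ} = ℂ ∖ {0}. Adding -2 shifts the range to ℂ ∖ {-2}. f omits exactly -2.

Omitted value: -2.


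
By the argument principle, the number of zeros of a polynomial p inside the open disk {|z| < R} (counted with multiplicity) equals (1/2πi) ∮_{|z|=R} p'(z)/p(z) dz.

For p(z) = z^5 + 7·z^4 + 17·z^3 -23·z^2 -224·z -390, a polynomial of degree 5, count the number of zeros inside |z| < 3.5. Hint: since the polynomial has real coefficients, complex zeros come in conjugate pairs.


The zeros of p are: 3, (-3 + 1i), (-3 - 1i), (-2 + 3i), (-2 - 3i).
Their magnitudes are: 3, 3.162, 3.162, 3.606, 3.606.
Zeros with |z| < R = 3.5: 3, (-3 + 1i), (-3 - 1i).
Count = 3.
By the argument principle, (1/2πi) ∮_{|z|=R} p'(z)/p(z) dz equals exactly this count.

Number of zeros inside |z| < 3.5: 3.


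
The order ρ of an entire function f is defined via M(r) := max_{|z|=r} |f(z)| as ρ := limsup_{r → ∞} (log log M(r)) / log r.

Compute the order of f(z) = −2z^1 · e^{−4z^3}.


M(r) = max_{|z|=r} |-2|·|z|^1·|e^{−4z^3}| = 2·r^1 · e^{4r^3} (the factors attain their maxima compatibly on |z|=r). Then log M(r) = log 2 + 1·log r + 4r^3, dominated by the last term, so log log M(r) ~ 3·log r. The polynomial factor -2z^1 contributes only a log r term and does not affect the order. ρ = 3.
Therefore ρ = 3.

Order ρ = 3.


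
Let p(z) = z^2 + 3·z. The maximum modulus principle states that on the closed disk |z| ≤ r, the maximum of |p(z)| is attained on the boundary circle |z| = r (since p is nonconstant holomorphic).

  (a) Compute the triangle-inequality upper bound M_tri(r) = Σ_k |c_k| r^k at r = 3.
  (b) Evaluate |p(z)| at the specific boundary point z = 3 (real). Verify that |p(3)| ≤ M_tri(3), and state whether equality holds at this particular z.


Coefficients: c_0 = 0, c_1 = 3, c_2 = 1. Radius r = 3.
Part (a). Triangle bound: M_tri(r) = Σ_k |c_k| r^k
  = |0|·3^0 + |3|·3^1 + |1|·3^2
  = 0 + 9 + 9 = 18.
This bounds M(r) := max_{|z|=r} |p(z)| from above; equality holds iff all terms c_k z^k can be made to align in phase at a single z on |z|=r.
Part (b). At z = 3 (real, on the circle |z| = r):
  p(3) = (0)·3^0 + (3)·3^1 + (1)·3^2 = 18.
  |p(3)| = 18.
Since all nonzero coefficients share the same sign, |p(3)| = 18 = M_tri(3); the triangle bound is attained at z = 3, so in fact M(r) = 18.

M_tri(3) = 18; |p(3)| = 18; equality at z=3: yes.


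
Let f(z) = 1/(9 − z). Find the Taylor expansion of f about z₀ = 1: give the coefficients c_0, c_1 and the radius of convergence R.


Let w = z − z₀, so z = z₀ + w.
Then 9 − z = 9 − (z₀ + w) = (9 − z₀) − w = 8 − w.
f(z) = 1/(8 − w) = (1/(8)) · 1/(1 − w/(8)) = Σ_{n≥0} w^n / (8)^(n+1).
So c_n = 1/(8)^(n+1):
  c_0 = 1/(8)^1 = 1/8.
  c_1 = 1/(8)^2 = 1/64.
The series is valid for |w/d| < 1, i.e. |z − z₀| < |d|.
Radius of convergence: R = |9 − z₀| = |8| = 8 (distance from z₀ to the singularity z = 9).

c_0 = 1/8, c_1 = 1/64; R = 8.


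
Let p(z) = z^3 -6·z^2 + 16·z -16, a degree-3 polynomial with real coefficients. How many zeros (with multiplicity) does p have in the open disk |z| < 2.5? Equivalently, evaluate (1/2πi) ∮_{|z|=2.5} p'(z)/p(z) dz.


The zeros of p are: (2 + 2i), (2 - 2i), 2.
Their magnitudes are: 2.828, 2.828, 2.
Zeros with |z| < R = 2.5: 2.
Count = 1.
By the argument principle, (1/2πi) ∮_{|z|=R} p'(z)/p(z) dz equals exactly this count.

Number of zeros inside |z| < 2.5: 1.


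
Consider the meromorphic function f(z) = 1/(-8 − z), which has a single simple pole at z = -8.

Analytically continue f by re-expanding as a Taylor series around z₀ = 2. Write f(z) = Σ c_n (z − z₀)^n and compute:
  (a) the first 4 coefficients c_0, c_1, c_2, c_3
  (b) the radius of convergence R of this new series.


Let w = z − z₀, so z = z₀ + w.
Then -8 − z = -8 − (z₀ + w) = (-8 − z₀) − w = -10 − w.
f(z) = 1/(-10 − w) = (1/(-10)) · 1/(1 − w/(-10)) = Σ_{n≥0} w^n / (-10)^(n+1).
So c_n = 1/(-10)^(n+1):
  c_0 = 1/(-10)^1 = -1/10.
  c_1 = 1/(-10)^2 = 1/100.
  c_2 = 1/(-10)^3 = -1/1000.
  c_3 = 1/(-10)^4 = 1/10000.
The series is valid for |w/d| < 1, i.e. |z − z₀| < |d|.
Radius of convergence: R = |-8 − z₀| = |-10| = 10 (distance from z₀ to the singularity z = -8).

c_0 = -1/10, c_1 = 1/100, c_2 = -1/1000, c_3 = 1/10000; R = 10.


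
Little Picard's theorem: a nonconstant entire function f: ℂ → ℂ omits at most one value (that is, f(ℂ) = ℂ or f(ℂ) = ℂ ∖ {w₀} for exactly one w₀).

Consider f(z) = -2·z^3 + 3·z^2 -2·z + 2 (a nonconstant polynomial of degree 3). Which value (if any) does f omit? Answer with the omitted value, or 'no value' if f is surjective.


Little Picard bounds the complement of f(ℂ) to at most one point.
For every w ∈ ℂ, the equation p(z) − w = 0 is a nonconstant polynomial in z and hence has at least one root by the fundamental theorem of algebra. So p is surjective onto ℂ, omitting no value.

Omitted value: no value.


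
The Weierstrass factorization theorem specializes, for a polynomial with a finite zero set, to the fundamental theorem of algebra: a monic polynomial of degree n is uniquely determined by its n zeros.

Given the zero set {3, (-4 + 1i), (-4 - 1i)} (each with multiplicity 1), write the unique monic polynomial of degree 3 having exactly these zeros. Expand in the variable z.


The polynomial is p(z) = ∏_{α ∈ S} (z − α), where S = {3, (-4 + 1i), (-4 - 1i)}.
Expanding the product yields: p(z) = z^3 + 5·z^2 -7·z -51.
Note conjugate pairs combine to real quadratics: (z − (-4+1i))(z − (-4−1i)) = z² + 8z + 17.
The resulting polynomial has degree 3 and real coefficients as required.

p(z) = z^3 + 5·z^2 -7·z -51.


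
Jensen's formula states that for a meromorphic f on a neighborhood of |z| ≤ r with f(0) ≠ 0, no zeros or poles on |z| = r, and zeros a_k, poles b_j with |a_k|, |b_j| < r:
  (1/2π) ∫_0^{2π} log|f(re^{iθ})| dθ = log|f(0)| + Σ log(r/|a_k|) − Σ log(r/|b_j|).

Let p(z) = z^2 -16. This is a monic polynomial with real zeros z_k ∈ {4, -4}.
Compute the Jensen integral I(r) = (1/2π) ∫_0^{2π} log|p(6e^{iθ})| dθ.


Zeros: -4, 4; r = 6.
Inside |z| < r: -4, 4. Outside (|z| ≥ r): ∅.
p(0) = -16, so log|p(0)| = log(16) = 2.7726.
Apply Jensen: I(r) = log|p(0)| + Σ_k log(r/|z_k|), summed over zeros inside |z| < r.
  log(r/|z_k|) for z_k = 4: log(6/4) = 0.4055
  log(r/|z_k|) for z_k = -4: log(6/4) = 0.4055
Sum over inside zeros: 0.8109.
I(r) = log|p(0)| + (inside sum) = 2.7726 + 0.8109 = 3.5835.
Closed form (all zeros inside, monic): I(r) = n·log(r) = 2·log(6) = 3.5835. ✓

I(r) ≈ 3.5835.


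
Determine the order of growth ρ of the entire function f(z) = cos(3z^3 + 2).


Write cos(w) = (e^{iw} ± e^{−iw})/(2 or 2i), so |cos(w)| ≤ e^{|w|}. With w = 3z^3 + 2, |w| ≤ 3r^3 + 2 on |z|=r, giving M(r) ≤ e^{3r^3 + 2} and ρ ≤ 3. For the lower bound, choose z on |z|=r with 3z^3 purely imaginary of modulus 3r^3; then |cos(3z^3 + 2)| grows like e^{3r^3}/2, so ρ ≥ 3. Hence ρ = 3.
Therefore ρ = 3.

Order ρ = 3.


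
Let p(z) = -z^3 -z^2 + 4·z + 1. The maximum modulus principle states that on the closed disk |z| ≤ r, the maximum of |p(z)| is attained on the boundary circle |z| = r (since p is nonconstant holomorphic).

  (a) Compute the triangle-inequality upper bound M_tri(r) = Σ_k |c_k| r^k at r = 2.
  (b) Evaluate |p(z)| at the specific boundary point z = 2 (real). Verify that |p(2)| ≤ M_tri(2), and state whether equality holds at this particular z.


Coefficients: c_0 = 1, c_1 = 4, c_2 = -1, c_3 = -1. Radius r = 2.
Part (a). Triangle bound: M_tri(r) = Σ_k |c_k| r^k
  = |1|·2^0 + |4|·2^1 + |-1|·2^2 + |-1|·2^3
  = 1 + 8 + 4 + 8 = 21.
This bounds M(r) := max_{|z|=r} |p(z)| from above; equality holds iff all terms c_k z^k can be made to align in phase at a single z on |z|=r.
Part (b). At z = 2 (real, on the circle |z| = r):
  p(2) = (1)·2^0 + (4)·2^1 + (-1)·2^2 + (-1)·2^3 = -3.
  |p(2)| = 3.
Check: |p(2)| = 3 ≤ 21 = M_tri(2). ✓ Equality does not hold at z = 2 (the coefficients have mixed signs, so the terms do not all align in phase there).

M_tri(2) = 21; |p(2)| = 3; equality at z=2: no.
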